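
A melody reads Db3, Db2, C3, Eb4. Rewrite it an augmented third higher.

F#3 F#2 E#3 G#4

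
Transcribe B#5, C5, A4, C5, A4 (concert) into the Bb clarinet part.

The Bb clarinet sounds a major second below written, so the written part must be a major second above concert — transpose each note up.
B#5 -> C##6
C5 -> D5
A4 -> B4
C5 -> D5
A4 -> B4

C##6 D5 B4 D5 B4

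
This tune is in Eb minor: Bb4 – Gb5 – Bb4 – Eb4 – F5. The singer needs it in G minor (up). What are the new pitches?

D5 Bb5 D5 G4 A5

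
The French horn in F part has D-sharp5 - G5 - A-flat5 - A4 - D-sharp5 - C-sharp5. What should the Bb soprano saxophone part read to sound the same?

A#4 D5 Eb5 E4 A#4 G#4

First find concert pitch: the French horn in F sounds a perfect fifth below written, so D-sharp5 G5 A-flat5 A4 D-sharp5 C-sharp5 sounds G#4 C5 Db5 D4 G#4 F#4.
Then write for Bb soprano saxophone: it sounds a major second below written, so the part must be a major second above concert.
G#4 → A#4
C5 → D5
Db5 → Eb5
D4 → E4
G#4 → A#4
F#4 → G#4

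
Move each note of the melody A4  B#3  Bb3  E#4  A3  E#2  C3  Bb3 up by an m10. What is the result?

C6 D#5 Db5 G#5 C5 G#3 Eb4 Db5

A4 up a minor tenth is C6.
B#3 up a minor tenth is D#5.
A minor tenth up from Bb3 gives Db5.
A minor tenth up from E#4 gives G#5.
A3: a tenth up reaches C, and 15 semitones makes it C5.
E#2: a tenth up reaches G, and 15 semitones makes it G#3.
C3: a tenth up reaches E, and 15 semitones makes it Eb4.
A minor tenth up from Bb3 gives Db5.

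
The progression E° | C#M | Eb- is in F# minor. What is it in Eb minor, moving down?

F# minor down to Eb minor is an augmented second; each chord root moves by that interval while the quality stays the same.
E°: root E down an augmented second → Db, giving Db°.
C#M: root C# down an augmented second → Bb, giving BbM.
Eb-: root Eb down an augmented second → Dbb, giving Dbb-.

Db° BbM Dbb-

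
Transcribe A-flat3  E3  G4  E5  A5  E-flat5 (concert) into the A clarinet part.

Cb4 G3 Bb4 G5 C6 Gb5

The A clarinet sounds a minor third below written, so the written part must be a minor third above concert — transpose each note up.
Ab3 to Cb4
E3 to G3
G4 to Bb4
E5 to G5
A5 to C6
Eb5 to Gb5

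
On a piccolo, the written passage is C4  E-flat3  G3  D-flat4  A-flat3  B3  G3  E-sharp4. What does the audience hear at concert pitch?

C5 Eb4 G4 Db5 Ab4 B4 G4 E#5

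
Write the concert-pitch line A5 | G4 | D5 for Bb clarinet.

B5 A4 E5

The Bb clarinet sounds a major second below written, so the written part must be a major second above concert — transpose each note up.
A5 → B5
G4 → A4
D5 → E5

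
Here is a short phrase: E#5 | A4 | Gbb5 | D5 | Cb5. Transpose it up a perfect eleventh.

A#6 D6 Cbb7 G6 Fb6

E#5: an eleventh up reaches A, and 17 semitones makes it A#6.
A4 up a perfect eleventh is D6.
Gbb5 up a perfect eleventh is Cbb7.
A perfect eleventh up from D5 gives G6.
Cb5 up a perfect eleventh is Fb6.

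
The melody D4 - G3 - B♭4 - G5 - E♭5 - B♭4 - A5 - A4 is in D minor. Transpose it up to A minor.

A4 D4 F5 D6 Bb5 F5 E6 E5

From D up to A is a perfect fifth; apply that to each pitch.
D4 to A4
G3 to D4
Bb4 to F5
G5 to D6
Eb5 to Bb5
Bb4 to F5
A5 to E6
A4 to E5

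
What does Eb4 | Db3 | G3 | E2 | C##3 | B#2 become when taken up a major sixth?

C5 Bb3 E4 C#3 A##3 G##3

Eb4 up a major sixth is C5.
A major sixth up from Db3 gives Bb3.
A major sixth up from G3 gives E4.
E2 up a major sixth is C#3.
C##3: a sixth up reaches A, and 9 semitones makes it A##3.
B#2: a sixth up reaches G, and 9 semitones makes it G##3.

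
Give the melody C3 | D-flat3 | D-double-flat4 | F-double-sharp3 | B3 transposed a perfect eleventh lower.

G1 Ab1 Abb2 C##2 F#2

C3 gives G1
Db3 gives Ab1
Dbb4 gives Abb2
F##3 gives C##2
B3 gives F#2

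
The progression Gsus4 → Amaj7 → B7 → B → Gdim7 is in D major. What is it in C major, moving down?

Fsus4 Gmaj7 A7 A Fdim7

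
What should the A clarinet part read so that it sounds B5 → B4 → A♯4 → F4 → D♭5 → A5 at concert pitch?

Written C4 sounds as A3 on the A clarinet, so concert pitches are written a minor third up.
B5 gives D6
B4 gives D5
A#4 gives C#5
F4 gives Ab4
Db5 gives Fb5
A5 gives C6

D6 D5 C#5 Ab4 Fb5 C6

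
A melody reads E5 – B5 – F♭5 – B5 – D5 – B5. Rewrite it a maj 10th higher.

G#6 D#7 Ab6 D#7 F#6 D#7

E5 to G#6
B5 to D#7
Fb5 to Ab6
B5 to D#7
D5 to F#6
B5 to D#7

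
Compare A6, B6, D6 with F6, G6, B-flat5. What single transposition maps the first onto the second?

Take the first pair: A6 → F6. A to F spans 3 letter names, so the interval is some kind of third.
F6 to A6 is 4 semitones, which makes it a major third; the second version is lower, so the direction is down.
Checking another pair — D6 → Bb5 — gives the same interval.

down a major third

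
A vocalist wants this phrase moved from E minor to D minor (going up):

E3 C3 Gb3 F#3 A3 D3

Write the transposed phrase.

E minor to D minor up is a minor seventh, so every note moves up by that interval.
E3 becomes D4
C3 becomes Bb3
Gb3 becomes Fb4
F#3 becomes E4
A3 becomes G4
D3 becomes C4

D4 Bb3 Fb4 E4 G4 C4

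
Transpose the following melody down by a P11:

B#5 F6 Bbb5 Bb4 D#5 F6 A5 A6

B#5 gives F##4
F6 gives C5
Bbb5 gives Fb4
Bb4 gives F3
D#5 gives A#3
F6 gives C5
A5 gives E4
A6 gives E5

F##4 C5 Fb4 F3 A#3 C5 E4 E5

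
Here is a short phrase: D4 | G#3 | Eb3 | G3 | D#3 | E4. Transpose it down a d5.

G#3 C##3 A2 C#3 G##2 A#3

D4 becomes G#3
G#3 becomes C##3
Eb3 becomes A2
G3 becomes C#3
D#3 becomes G##2
E4 becomes A#3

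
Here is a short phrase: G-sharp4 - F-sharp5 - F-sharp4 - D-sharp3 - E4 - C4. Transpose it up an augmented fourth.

C##5 B#5 B#4 G##3 A#4 F#4

An augmented fourth up from G#4 gives C##5.
F#5 up an augmented fourth is B#5.
F#4 up an augmented fourth is B#4.
D#3: a fourth up reaches G, and 6 semitones makes it G##3.
E4 up an augmented fourth is A#4.
C4: a fourth up reaches F, and 6 semitones makes it F#4.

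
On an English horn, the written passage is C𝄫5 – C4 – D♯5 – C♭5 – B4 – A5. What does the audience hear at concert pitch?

The English horn sounds a perfect fifth below written, so transpose each written note down a perfect fifth.
Cbb5 -> Fbb4
C4 -> F3
D#5 -> G#4
Cb5 -> Fb4
B4 -> E4
A5 -> D5

Fbb4 F3 G#4 Fb4 E4 D5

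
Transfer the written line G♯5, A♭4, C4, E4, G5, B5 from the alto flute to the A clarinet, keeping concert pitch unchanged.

F#5 Gb4 Bb3 D4 F5 A5

First find concert pitch: the alto flute sounds a perfect fourth below written, so G♯5 A♭4 C4 E4 G5 B5 sounds D#5 Eb4 G3 B3 D5 F#5.
Then write for A clarinet: it sounds a minor third below written, so the part must be a minor third above concert.
D#5 → F#5
Eb4 → Gb4
G3 → Bb3
B3 → D4
D5 → F5
F#5 → A5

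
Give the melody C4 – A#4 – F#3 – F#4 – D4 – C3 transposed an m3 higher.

A minor third up from C4 gives Eb4.
A#4 up a minor third is C#5.
F#3: a third up reaches A, and 3 semitones makes it A3.
F#4: a third up reaches A, and 3 semitones makes it A4.
A minor third up from D4 gives F4.
A minor third up from C3 gives Eb3.

Eb4 C#5 A3 A4 F4 Eb3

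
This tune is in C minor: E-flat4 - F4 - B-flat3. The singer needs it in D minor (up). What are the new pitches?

C minor to D minor up is a major second, so every note moves up by that interval.
Eb4 to F4
F4 to G4
Bb3 to C4

F4 G4 C4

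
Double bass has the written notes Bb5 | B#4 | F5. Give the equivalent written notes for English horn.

First find concert pitch: the double bass sounds a perfect octave below written, so Bb5 B#4 F5 sounds Bb4 B#3 F4.
Then write for English horn: it sounds a perfect fifth below written, so the part must be a perfect fifth above concert.
Bb4 → F5
B#3 → F##4
F4 → C5

F5 F##4 C5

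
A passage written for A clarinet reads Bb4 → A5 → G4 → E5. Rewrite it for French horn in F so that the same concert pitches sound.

First find concert pitch: the A clarinet sounds a minor third below written, so Bb4 A5 G4 E5 sounds G4 F#5 E4 C#5.
Then write for French horn in F: it sounds a perfect fifth below written, so the part must be a perfect fifth above concert.
G4 → D5
F#5 → C#6
E4 → B4
C#5 → G#5

D5 C#6 B4 G#5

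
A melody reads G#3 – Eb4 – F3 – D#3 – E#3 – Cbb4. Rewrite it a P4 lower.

D#3 Bb3 C3 A#2 B#2 Gbb3

G#3: a fourth down reaches D, and 5 semitones makes it D#3.
A perfect fourth down from Eb4 gives Bb3.
F3 down a perfect fourth is C3.
D#3: a fourth down reaches A, and 5 semitones makes it A#2.
A perfect fourth down from E#3 gives B#2.
A perfect fourth down from Cbb4 gives Gbb3.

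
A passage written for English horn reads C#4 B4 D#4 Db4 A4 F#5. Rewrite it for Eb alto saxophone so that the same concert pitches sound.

D#4 C#5 E#4 Eb4 B4 G#5

First find concert pitch: the English horn sounds a perfect fifth below written, so C#4 B4 D#4 Db4 A4 F#5 sounds F#3 E4 G#3 Gb3 D4 B4.
Then write for Eb alto saxophone: it sounds a major sixth below written, so the part must be a major sixth above concert.
F#3 → D#4
E4 → C#5
G#3 → E#4
Gb3 → Eb4
D4 → B4
B4 → G#5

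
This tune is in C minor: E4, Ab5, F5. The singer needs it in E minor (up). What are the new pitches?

G#4 C6 A5

From C up to E is a major third; apply that to each pitch.
E4 -> G#4
Ab5 -> C6
F5 -> A5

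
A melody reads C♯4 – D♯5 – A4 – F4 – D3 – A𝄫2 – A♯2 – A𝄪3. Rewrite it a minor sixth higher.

A4 B5 F5 Db5 Bb3 Fbb3 F#3 F##4

C#4 up a minor sixth is A4.
D#5 up a minor sixth is B5.
A minor sixth up from A4 gives F5.
F4: a sixth up reaches D, and 8 semitones makes it Db5.
D3 up a minor sixth is Bb3.
Abb2 up a minor sixth is Fbb3.
A#2: a sixth up reaches F, and 8 semitones makes it F#3.
A##3: a sixth up reaches F, and 8 semitones makes it F##4.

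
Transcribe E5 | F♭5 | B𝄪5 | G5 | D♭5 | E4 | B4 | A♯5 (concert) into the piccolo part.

Written C4 sounds as C5 on the piccolo, so concert pitches are written a perfect octave down.
E5 -> E4
Fb5 -> Fb4
B##5 -> B##4
G5 -> G4
Db5 -> Db4
E4 -> E3
B4 -> B3
A#5 -> A#4

E4 Fb4 B##4 G4 Db4 E3 B3 A#4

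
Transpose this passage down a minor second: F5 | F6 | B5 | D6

A minor second down from F5 gives E5.
A minor second down from F6 gives E6.
A minor second down from B5 gives A#5.
D6: a second down reaches C, and 1 semitone makes it C#6.

E5 E6 A#5 C#6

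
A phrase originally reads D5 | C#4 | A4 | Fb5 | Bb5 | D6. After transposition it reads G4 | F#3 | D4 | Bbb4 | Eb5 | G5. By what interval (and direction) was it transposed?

down a perfect fifth

Take the first pair: D5 → G4. D to G spans 5 letter names, so the interval is some kind of fifth.
G4 to D5 is 7 semitones, which makes it a perfect fifth; the second version is lower, so the direction is down.
Checking another pair — D6 → G5 — gives the same interval.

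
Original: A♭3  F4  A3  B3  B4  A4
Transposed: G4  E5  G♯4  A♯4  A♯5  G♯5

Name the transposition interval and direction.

up a major seventh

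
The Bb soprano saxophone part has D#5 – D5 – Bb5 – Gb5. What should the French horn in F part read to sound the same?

G#5 G5 Eb6 Cb6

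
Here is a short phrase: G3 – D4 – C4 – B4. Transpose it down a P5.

C3 G3 F3 E4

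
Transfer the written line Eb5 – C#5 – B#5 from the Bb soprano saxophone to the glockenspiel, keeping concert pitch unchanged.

Db3 B2 A#3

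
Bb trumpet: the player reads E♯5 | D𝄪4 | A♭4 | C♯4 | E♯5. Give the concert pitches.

D#5 C##4 Gb4 B3 D#5

The Bb trumpet sounds a major second below written, so transpose each written note down a major second.
E#5 to D#5
D##4 to C##4
Ab4 to Gb4
C#4 to B3
E#5 to D#5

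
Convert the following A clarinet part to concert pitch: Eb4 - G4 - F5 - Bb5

C4 E4 D5 G5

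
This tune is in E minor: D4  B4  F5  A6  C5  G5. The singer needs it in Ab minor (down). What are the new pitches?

From E down to Ab is an augmented fifth; apply that to each pitch.
D4 to Gb3
B4 to Eb4
F5 to Bbb4
A6 to Db6
C5 to Fb4
G5 to Cb5

Gb3 Eb4 Bbb4 Db6 Fb4 Cb5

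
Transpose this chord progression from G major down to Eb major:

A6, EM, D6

F6 CM Bb6

G major down to Eb major is a major third; each chord root moves by that interval while the quality stays the same.
A6: root A down a major third → F, giving F6.
EM: root E down a major third → C, giving CM.
D6: root D down a major third → Bb, giving Bb6.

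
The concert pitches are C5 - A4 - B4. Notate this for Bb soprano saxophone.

D5 B4 C#5

Written C4 sounds as Bb3 on the Bb soprano saxophone, so concert pitches are written a major second up.
C5 to D5
A4 to B4
B4 to C#5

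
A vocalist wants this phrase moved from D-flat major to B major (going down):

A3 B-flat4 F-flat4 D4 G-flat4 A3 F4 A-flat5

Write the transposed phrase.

F##3 G#4 D4 B#3 E4 F##3 D#4 F#5

D-flat major to B major down is a diminished third, so every note moves down by that interval.
A3 → F##3
Bb4 → G#4
Fb4 → D4
D4 → B#3
Gb4 → E4
A3 → F##3
F4 → D#4
Ab5 → F#5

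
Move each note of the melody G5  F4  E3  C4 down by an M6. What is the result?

Bb4 Ab3 G2 Eb3

G5 down a major sixth is Bb4.
A major sixth down from F4 gives Ab3.
A major sixth down from E3 gives G2.
C4: a sixth down reaches E, and 9 semitones makes it Eb3.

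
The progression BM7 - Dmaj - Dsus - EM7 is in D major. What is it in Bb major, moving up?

D major up to Bb major is a minor sixth; each chord root moves by that interval while the quality stays the same.
BM7: root B up a minor sixth → G, giving GM7.
Dmaj: root D up a minor sixth → Bb, giving Bbmaj.
Dsus: root D up a minor sixth → Bb, giving Bbsus.
EM7: root E up a minor sixth → C, giving CM7.

GM7 Bbmaj Bbsus CM7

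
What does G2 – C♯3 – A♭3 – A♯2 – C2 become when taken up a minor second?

A minor second up from G2 gives Ab2.
A minor second up from C#3 gives D3.
Ab3: a second up reaches B, and 1 semitone makes it Bbb3.
A#2: a second up reaches B, and 1 semitone makes it B2.
C2 up a minor second is Db2.

Ab2 D3 Bbb3 B2 Db2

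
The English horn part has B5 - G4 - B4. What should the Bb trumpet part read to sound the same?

First find concert pitch: the English horn sounds a perfect fifth below written, so B5 G4 B4 sounds E5 C4 E4.
Then write for Bb trumpet: it sounds a major second below written, so the part must be a major second above concert.
E5 → F#5
C4 → D4
E4 → F#4

F#5 D4 F#4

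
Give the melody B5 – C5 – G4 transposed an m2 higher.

C6 Db5 Ab4

B5 up a minor second is C6.
C5 up a minor second is Db5.
G4: a second up reaches A, and 1 semitone makes it Ab4.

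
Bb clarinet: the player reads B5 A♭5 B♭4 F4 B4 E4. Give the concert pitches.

Written C4 on the Bb clarinet sounds as Bb3, a major second lower; apply that shift to every note.
B5 to A5
Ab5 to Gb5
Bb4 to Ab4
F4 to Eb4
B4 to A4
E4 to D4

A5 Gb5 Ab4 Eb4 A4 D4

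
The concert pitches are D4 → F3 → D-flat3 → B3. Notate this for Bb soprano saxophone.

The Bb soprano saxophone sounds a major second below written, so the written part must be a major second above concert — transpose each note up.
D4 becomes E4
F3 becomes G3
Db3 becomes Eb3
B3 becomes C#4

E4 G3 Eb3 C#4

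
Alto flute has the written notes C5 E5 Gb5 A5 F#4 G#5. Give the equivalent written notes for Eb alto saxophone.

E5 G#5 Bb5 C#6 A#4 B#5

First find concert pitch: the alto flute sounds a perfect fourth below written, so C5 E5 Gb5 A5 F#4 G#5 sounds G4 B4 Db5 E5 C#4 D#5.
Then write for Eb alto saxophone: it sounds a major sixth below written, so the part must be a major sixth above concert.
G4 → E5
B4 → G#5
Db5 → Bb5
E5 → C#6
C#4 → A#4
D#5 → B#5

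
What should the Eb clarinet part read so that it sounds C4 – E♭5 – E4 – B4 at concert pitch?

Written C4 sounds as Eb4 on the Eb clarinet, so concert pitches are written a minor third down.
C4 becomes A3
Eb5 becomes C5
E4 becomes C#4
B4 becomes G#4

A3 C5 C#4 G#4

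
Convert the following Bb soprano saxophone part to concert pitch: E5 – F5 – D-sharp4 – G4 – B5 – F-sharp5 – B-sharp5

The Bb soprano saxophone sounds a major second below written, so transpose each written note down a major second.
E5 → D5
F5 → Eb5
D#4 → C#4
G4 → F4
B5 → A5
F#5 → E5
B#5 → A#5

D5 Eb5 C#4 F4 A5 E5 A#5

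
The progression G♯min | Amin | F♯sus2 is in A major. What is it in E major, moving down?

A major down to E major is a perfect fourth; each chord root moves by that interval while the quality stays the same.
G♯min: root G♯ down a perfect fourth → D#, giving D#min.
Amin: root A down a perfect fourth → E, giving Emin.
F♯sus2: root F♯ down a perfect fourth → C#, giving C#sus2.

D#min Emin C#sus2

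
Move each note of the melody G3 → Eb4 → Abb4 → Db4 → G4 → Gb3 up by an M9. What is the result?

A4 F5 Bbb5 Eb5 A5 Ab4

A major ninth up from G3 gives A4.
A major ninth up from Eb4 gives F5.
Abb4 up a major ninth is Bbb5.
Db4 up a major ninth is Eb5.
A major ninth up from G4 gives A5.
Gb3: a ninth up reaches A, and 14 semitones makes it Ab4.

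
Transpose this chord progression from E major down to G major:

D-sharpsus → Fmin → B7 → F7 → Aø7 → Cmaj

F#sus Abmin D7 Ab7 Cø7 Ebmaj

E major down to G major is a major sixth; each chord root moves by that interval while the quality stays the same.
D-sharpsus: root D-sharp down a major sixth → F#, giving F#sus.
Fmin: root F down a major sixth → Ab, giving Abmin.
B7: root B down a major sixth → D, giving D7.
F7: root F down a major sixth → Ab, giving Ab7.
Aø7: root A down a major sixth → C, giving Cø7.
Cmaj: root C down a major sixth → Eb, giving Ebmaj.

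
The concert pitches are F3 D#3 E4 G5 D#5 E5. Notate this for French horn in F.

Written C4 sounds as F3 on the French horn in F, so concert pitches are written a perfect fifth up.
F3 becomes C4
D#3 becomes A#3
E4 becomes B4
G5 becomes D6
D#5 becomes A#5
E5 becomes B5

C4 A#3 B4 D6 A#5 B5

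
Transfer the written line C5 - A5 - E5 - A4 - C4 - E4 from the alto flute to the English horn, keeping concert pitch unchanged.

First find concert pitch: the alto flute sounds a perfect fourth below written, so C5 A5 E5 A4 C4 E4 sounds G4 E5 B4 E4 G3 B3.
Then write for English horn: it sounds a perfect fifth below written, so the part must be a perfect fifth above concert.
G4 → D5
E5 → B5
B4 → F#5
E4 → B4
G3 → D4
B3 → F#4

D5 B5 F#5 B4 D4 F#4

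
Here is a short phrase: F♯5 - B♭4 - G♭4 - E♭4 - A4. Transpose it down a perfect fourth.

C#5 F4 Db4 Bb3 E4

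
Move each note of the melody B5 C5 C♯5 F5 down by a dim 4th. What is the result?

F##5 G#4 G##4 C#5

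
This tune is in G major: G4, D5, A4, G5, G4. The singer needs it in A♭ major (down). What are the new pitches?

G major to A♭ major down is a major seventh, so every note moves down by that interval.
G4 gives Ab3
D5 gives Eb4
A4 gives Bb3
G5 gives Ab4
G4 gives Ab3

Ab3 Eb4 Bb3 Ab4 Ab3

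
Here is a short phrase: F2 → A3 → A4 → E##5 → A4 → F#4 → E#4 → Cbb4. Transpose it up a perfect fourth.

Bb2 D4 D5 A##5 D5 B4 A#4 Fbb4

A perfect fourth up from F2 gives Bb2.
A3 up a perfect fourth is D4.
A4 up a perfect fourth is D5.
A perfect fourth up from E##5 gives A##5.
A perfect fourth up from A4 gives D5.
A perfect fourth up from F#4 gives B4.
A perfect fourth up from E#4 gives A#4.
Cbb4 up a perfect fourth is Fbb4.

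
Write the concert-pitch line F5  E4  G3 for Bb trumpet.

G5 F#4 A3

Written C4 sounds as Bb3 on the Bb trumpet, so concert pitches are written a major second up.
F5 becomes G5
E4 becomes F#4
G3 becomes A3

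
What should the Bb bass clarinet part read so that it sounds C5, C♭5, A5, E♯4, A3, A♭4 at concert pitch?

D6 Db6 B6 F##5 B4 Bb5

Written C4 sounds as Bb2 on the Bb bass clarinet, so concert pitches are written a major ninth up.
C5 -> D6
Cb5 -> Db6
A5 -> B6
E#4 -> F##5
A3 -> B4
Ab4 -> Bb5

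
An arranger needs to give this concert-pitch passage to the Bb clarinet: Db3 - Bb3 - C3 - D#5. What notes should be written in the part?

Eb3 C4 D3 E#5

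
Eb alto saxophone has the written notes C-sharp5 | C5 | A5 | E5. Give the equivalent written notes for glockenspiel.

E2 Eb2 C3 G2

First find concert pitch: the Eb alto saxophone sounds a major sixth below written, so C-sharp5 C5 A5 E5 sounds E4 Eb4 C5 G4.
Then write for glockenspiel: it sounds a perfect fifteenth above written, so the part must be a perfect fifteenth below concert.
E4 → E2
Eb4 → Eb2
C5 → C3
G4 → G2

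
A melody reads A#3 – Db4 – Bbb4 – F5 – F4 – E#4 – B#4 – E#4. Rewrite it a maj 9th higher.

B#4 Eb5 Cb6 G6 G5 F##5 C##6 F##5

A#3: a ninth up reaches B, and 14 semitones makes it B#4.
Db4: a ninth up reaches E, and 14 semitones makes it Eb5.
Bbb4 up a major ninth is Cb6.
F5: a ninth up reaches G, and 14 semitones makes it G6.
F4 up a major ninth is G5.
E#4 up a major ninth is F##5.
A major ninth up from B#4 gives C##6.
E#4 up a major ninth is F##5.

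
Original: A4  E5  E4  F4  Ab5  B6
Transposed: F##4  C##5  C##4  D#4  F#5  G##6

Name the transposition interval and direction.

down a diminished third

From A4 to F##4 is 3 letter names — a third of some quality.
F##4 to A4 is 2 semitones, which makes it a diminished third; the second version is lower, so the direction is down.
Checking another pair — B6 → G##6 — gives the same interval.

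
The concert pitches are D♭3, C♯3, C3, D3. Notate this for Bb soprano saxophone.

Eb3 D#3 D3 E3

The Bb soprano saxophone sounds a major second below written, so the written part must be a major second above concert — transpose each note up.
Db3 to Eb3
C#3 to D#3
C3 to D3
D3 to E3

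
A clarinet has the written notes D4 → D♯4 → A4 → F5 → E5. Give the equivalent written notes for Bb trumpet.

C#4 C##4 G#4 E5 D#5

First find concert pitch: the A clarinet sounds a minor third below written, so D4 D♯4 A4 F5 E5 sounds B3 B#3 F#4 D5 C#5.
Then write for Bb trumpet: it sounds a major second below written, so the part must be a major second above concert.
B3 → C#4
B#3 → C##4
F#4 → G#4
D5 → E5
C#5 → D#5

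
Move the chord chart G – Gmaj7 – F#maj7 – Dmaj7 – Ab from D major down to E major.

A Amaj7 G#maj7 Emaj7 Bb

D major down to E major is a minor seventh; each chord root moves by that interval while the quality stays the same.
G: root G down a minor seventh → A, giving A.
Gmaj7: root G down a minor seventh → A, giving Amaj7.
F#maj7: root F# down a minor seventh → G#, giving G#maj7.
Dmaj7: root D down a minor seventh → E, giving Emaj7.
Ab: root Ab down a minor seventh → Bb, giving Bb.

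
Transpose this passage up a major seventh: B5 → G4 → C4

A major seventh up from B5 gives A#6.
G4 up a major seventh is F#5.
C4: a seventh up reaches B, and 11 semitones makes it B4.

A#6 F#5 B4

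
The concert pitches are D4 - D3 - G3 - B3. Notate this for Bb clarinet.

E4 E3 A3 C#4

The Bb clarinet sounds a major second below written, so the written part must be a major second above concert — transpose each note up.
D4 gives E4
D3 gives E3
G3 gives A3
B3 gives C#4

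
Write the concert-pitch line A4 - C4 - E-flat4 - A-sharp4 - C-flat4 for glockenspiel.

A2 C2 Eb2 A#2 Cb2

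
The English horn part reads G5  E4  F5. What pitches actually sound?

Written C4 on the English horn sounds as F3, a perfect fifth lower; apply that shift to every note.
G5 becomes C5
E4 becomes A3
F5 becomes Bb4

C5 A3 Bb4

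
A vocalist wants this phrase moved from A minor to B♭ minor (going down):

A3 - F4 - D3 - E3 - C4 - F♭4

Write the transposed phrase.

From A down to B♭ is a major seventh; apply that to each pitch.
A3 -> Bb2
F4 -> Gb3
D3 -> Eb2
E3 -> F2
C4 -> Db3
Fb4 -> Gbb3

Bb2 Gb3 Eb2 F2 Db3 Gbb3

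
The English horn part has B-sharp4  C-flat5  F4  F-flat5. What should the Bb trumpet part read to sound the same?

F##4 Gb4 C4 Cb5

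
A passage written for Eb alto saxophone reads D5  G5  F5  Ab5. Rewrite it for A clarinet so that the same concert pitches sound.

Ab4 Db5 Cb5 Ebb5

First find concert pitch: the Eb alto saxophone sounds a major sixth below written, so D5 G5 F5 Ab5 sounds F4 Bb4 Ab4 Cb5.
Then write for A clarinet: it sounds a minor third below written, so the part must be a minor third above concert.
F4 → Ab4
Bb4 → Db5
Ab4 → Cb5
Cb5 → Ebb5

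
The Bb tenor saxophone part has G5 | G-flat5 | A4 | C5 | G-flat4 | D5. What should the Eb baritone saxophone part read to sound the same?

D6 Db6 E5 G5 Db5 A5

First find concert pitch: the Bb tenor saxophone sounds a major ninth below written, so G5 G-flat5 A4 C5 G-flat4 D5 sounds F4 Fb4 G3 Bb3 Fb3 C4.
Then write for Eb baritone saxophone: it sounds a major thirteenth below written, so the part must be a major thirteenth above concert.
F4 → D6
Fb4 → Db6
G3 → E5
Bb3 → G5
Fb3 → Db5
C4 → A5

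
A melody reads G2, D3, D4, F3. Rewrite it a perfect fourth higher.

C3 G3 G4 Bb3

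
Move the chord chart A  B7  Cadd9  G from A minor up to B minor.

A minor up to B minor is a major second; each chord root moves by that interval while the quality stays the same.
A: root A up a major second → B, giving B.
B7: root B up a major second → C#, giving C#7.
Cadd9: root C up a major second → D, giving Dadd9.
G: root G up a major second → A, giving A.

B C#7 Dadd9 A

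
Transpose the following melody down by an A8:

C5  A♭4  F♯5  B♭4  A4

Cb4 Abb3 F4 Bbb3 Ab3

C5 gives Cb4
Ab4 gives Abb3
F#5 gives F4
Bb4 gives Bbb3
A4 gives Ab3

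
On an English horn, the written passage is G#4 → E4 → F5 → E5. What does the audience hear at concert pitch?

C#4 A3 Bb4 A4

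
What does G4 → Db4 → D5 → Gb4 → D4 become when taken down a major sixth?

Bb3 Fb3 F4 Bbb3 F3

G4 gives Bb3
Db4 gives Fb3
D5 gives F4
Gb4 gives Bbb3
D4 gives F3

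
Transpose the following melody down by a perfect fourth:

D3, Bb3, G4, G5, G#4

A2 F3 D4 D5 D#4

D3 -> A2
Bb3 -> F3
G4 -> D4
G5 -> D5
G#4 -> D#4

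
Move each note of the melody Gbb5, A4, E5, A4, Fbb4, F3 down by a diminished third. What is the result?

Eb5 F##4 C##5 F##4 Db4 D#3

Gbb5 to Eb5
A4 to F##4
E5 to C##5
A4 to F##4
Fbb4 to Db4
F3 to D#3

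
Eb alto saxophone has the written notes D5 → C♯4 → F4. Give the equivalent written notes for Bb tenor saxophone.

First find concert pitch: the Eb alto saxophone sounds a major sixth below written, so D5 C♯4 F4 sounds F4 E3 Ab3.
Then write for Bb tenor saxophone: it sounds a major ninth below written, so the part must be a major ninth above concert.
F4 → G5
E3 → F#4
Ab3 → Bb4

G5 F#4 Bb4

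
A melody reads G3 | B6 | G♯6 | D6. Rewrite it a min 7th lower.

A2 C#6 A#5 E5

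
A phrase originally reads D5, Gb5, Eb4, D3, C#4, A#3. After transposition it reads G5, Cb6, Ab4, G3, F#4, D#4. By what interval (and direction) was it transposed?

up a perfect fourth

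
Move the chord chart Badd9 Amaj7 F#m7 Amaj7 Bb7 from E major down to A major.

E major down to A major is a perfect fifth; each chord root moves by that interval while the quality stays the same.
Badd9: root B down a perfect fifth → E, giving Eadd9.
Amaj7: root A down a perfect fifth → D, giving Dmaj7.
F#m7: root F# down a perfect fifth → B, giving Bm7.
Amaj7: root A down a perfect fifth → D, giving Dmaj7.
Bb7: root Bb down a perfect fifth → Eb, giving Eb7.

Eadd9 Dmaj7 Bm7 Dmaj7 Eb7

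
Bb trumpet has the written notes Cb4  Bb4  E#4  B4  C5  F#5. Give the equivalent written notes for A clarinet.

Dbb4 Cb5 F#4 C5 Db5 G5

First find concert pitch: the Bb trumpet sounds a major second below written, so Cb4 Bb4 E#4 B4 C5 F#5 sounds Bbb3 Ab4 D#4 A4 Bb4 E5.
Then write for A clarinet: it sounds a minor third below written, so the part must be a minor third above concert.
Bbb3 → Dbb4
Ab4 → Cb5
D#4 → F#4
A4 → C5
Bb4 → Db5
E5 → G5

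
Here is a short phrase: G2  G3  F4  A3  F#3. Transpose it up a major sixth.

E3 E4 D5 F#4 D#4

A major sixth up from G2 gives E3.
G3 up a major sixth is E4.
F4: a sixth up reaches D, and 9 semitones makes it D5.
A3: a sixth up reaches F, and 9 semitones makes it F#4.
F#3: a sixth up reaches D, and 9 semitones makes it D#4.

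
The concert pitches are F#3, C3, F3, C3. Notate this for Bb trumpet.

G#3 D3 G3 D3

The Bb trumpet sounds a major second below written, so the written part must be a major second above concert — transpose each note up.
F#3 becomes G#3
C3 becomes D3
F3 becomes G3
C3 becomes D3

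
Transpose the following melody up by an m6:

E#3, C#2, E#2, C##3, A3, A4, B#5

C#4 A2 C#3 A#3 F4 F5 G#6

E#3: a sixth up reaches C, and 8 semitones makes it C#4.
A minor sixth up from C#2 gives A2.
A minor sixth up from E#2 gives C#3.
C##3 up a minor sixth is A#3.
A minor sixth up from A3 gives F4.
A minor sixth up from A4 gives F5.
A minor sixth up from B#5 gives G#6.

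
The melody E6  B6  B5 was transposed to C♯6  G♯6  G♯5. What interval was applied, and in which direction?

Take the first pair: E6 → C#6. E to C spans 3 letter names, so the interval is some kind of third.
C#6 to E6 is 3 semitones, which makes it a minor third; the second version is lower, so the direction is down.
Checking another pair — B5 → G#5 — gives the same interval.

down a minor third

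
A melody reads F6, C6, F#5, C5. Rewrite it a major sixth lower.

F6 down a major sixth is Ab5.
C6 down a major sixth is Eb5.
F#5 down a major sixth is A4.
A major sixth down from C5 gives Eb4.

Ab5 Eb5 A4 Eb4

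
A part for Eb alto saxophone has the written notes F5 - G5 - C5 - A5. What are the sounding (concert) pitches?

Written C4 on the Eb alto saxophone sounds as Eb3, a major sixth lower; apply that shift to every note.
F5 to Ab4
G5 to Bb4
C5 to Eb4
A5 to C5

Ab4 Bb4 Eb4 C5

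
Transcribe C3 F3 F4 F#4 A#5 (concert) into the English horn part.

G3 C4 C5 C#5 E#6

Written C4 sounds as F3 on the English horn, so concert pitches are written a perfect fifth up.
C3 -> G3
F3 -> C4
F4 -> C5
F#4 -> C#5
A#5 -> E#6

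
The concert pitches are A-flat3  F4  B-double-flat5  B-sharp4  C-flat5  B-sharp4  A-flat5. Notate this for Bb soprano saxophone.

The Bb soprano saxophone sounds a major second below written, so the written part must be a major second above concert — transpose each note up.
Ab3 → Bb3
F4 → G4
Bbb5 → Cb6
B#4 → C##5
Cb5 → Db5
B#4 → C##5
Ab5 → Bb5

Bb3 G4 Cb6 C##5 Db5 C##5 Bb5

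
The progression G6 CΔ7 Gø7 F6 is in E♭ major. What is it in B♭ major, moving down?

E♭ major down to B♭ major is a perfect fourth; each chord root moves by that interval while the quality stays the same.
G6: root G down a perfect fourth → D, giving D6.
CΔ7: root C down a perfect fourth → G, giving GΔ7.
Gø7: root G down a perfect fourth → D, giving Dø7.
F6: root F down a perfect fourth → C, giving C6.

D6 GΔ7 Dø7 C6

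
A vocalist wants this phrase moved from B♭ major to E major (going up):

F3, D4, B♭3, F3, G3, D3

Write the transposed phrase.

B3 G#4 E4 B3 C#4 G#3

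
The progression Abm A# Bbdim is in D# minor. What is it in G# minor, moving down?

Dbm D# Ebdim

D# minor down to G# minor is a perfect fifth; each chord root moves by that interval while the quality stays the same.
Abm: root Ab down a perfect fifth → Db, giving Dbm.
A#: root A# down a perfect fifth → D#, giving D#.
Bbdim: root Bb down a perfect fifth → Eb, giving Ebdim.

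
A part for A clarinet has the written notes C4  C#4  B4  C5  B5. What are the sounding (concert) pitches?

Written C4 on the A clarinet sounds as A3, a minor third lower; apply that shift to every note.
C4 to A3
C#4 to A#3
B4 to G#4
C5 to A4
B5 to G#5

A3 A#3 G#4 A4 G#5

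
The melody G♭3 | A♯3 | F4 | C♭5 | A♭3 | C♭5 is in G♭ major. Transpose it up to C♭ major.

G♭ major to C♭ major up is a perfect fourth, so every note moves up by that interval.
Gb3 → Cb4
A#3 → D#4
F4 → Bb4
Cb5 → Fb5
Ab3 → Db4
Cb5 → Fb5

Cb4 D#4 Bb4 Fb5 Db4 Fb5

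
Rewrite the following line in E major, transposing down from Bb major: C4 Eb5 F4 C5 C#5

F#3 A4 B3 F#4 F##4

Bb major to E major down is a diminished fifth, so every note moves down by that interval.
C4 -> F#3
Eb5 -> A4
F4 -> B3
C5 -> F#4
C#5 -> F##4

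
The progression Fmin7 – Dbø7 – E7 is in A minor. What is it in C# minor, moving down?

Amin7 Fø7 G#7

A minor down to C# minor is a minor sixth; each chord root moves by that interval while the quality stays the same.
Fmin7: root F down a minor sixth → A, giving Amin7.
Dbø7: root Db down a minor sixth → F, giving Fø7.
E7: root E down a minor sixth → G#, giving G#7.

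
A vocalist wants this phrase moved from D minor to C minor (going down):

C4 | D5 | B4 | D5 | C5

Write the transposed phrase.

Bb3 C5 A4 C5 Bb4

D minor to C minor down is a major second, so every note moves down by that interval.
C4 becomes Bb3
D5 becomes C5
B4 becomes A4
D5 becomes C5
C5 becomes Bb4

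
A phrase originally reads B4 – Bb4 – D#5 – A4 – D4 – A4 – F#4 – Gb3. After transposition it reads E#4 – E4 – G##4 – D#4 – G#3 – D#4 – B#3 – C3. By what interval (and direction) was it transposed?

down a diminished fifth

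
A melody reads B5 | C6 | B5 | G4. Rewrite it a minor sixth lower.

D#5 E5 D#5 B3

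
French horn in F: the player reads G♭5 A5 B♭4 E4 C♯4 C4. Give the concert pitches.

The French horn in F sounds a perfect fifth below written, so transpose each written note down a perfect fifth.
Gb5 -> Cb5
A5 -> D5
Bb4 -> Eb4
E4 -> A3
C#4 -> F#3
C4 -> F3

Cb5 D5 Eb4 A3 F#3 F3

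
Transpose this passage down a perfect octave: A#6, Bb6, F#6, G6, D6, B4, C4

A#5 Bb5 F#5 G5 D5 B3 C3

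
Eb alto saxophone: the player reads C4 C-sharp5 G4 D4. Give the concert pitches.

Eb3 E4 Bb3 F3

The Eb alto saxophone sounds a major sixth below written, so transpose each written note down a major sixth.
C4 to Eb3
C#5 to E4
G4 to Bb3
D4 to F3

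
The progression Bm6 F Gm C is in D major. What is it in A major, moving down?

D major down to A major is a perfect fourth; each chord root moves by that interval while the quality stays the same.
Bm6: root B down a perfect fourth → F#, giving F#m6.
F: root F down a perfect fourth → C, giving C.
Gm: root G down a perfect fourth → D, giving Dm.
C: root C down a perfect fourth → G, giving G.

F#m6 C Dm G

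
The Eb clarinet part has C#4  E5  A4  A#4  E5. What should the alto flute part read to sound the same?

First find concert pitch: the Eb clarinet sounds a minor third above written, so C#4 E5 A4 A#4 E5 sounds E4 G5 C5 C#5 G5.
Then write for alto flute: it sounds a perfect fourth below written, so the part must be a perfect fourth above concert.
E4 → A4
G5 → C6
C5 → F5
C#5 → F#5
G5 → C6

A4 C6 F5 F#5 C6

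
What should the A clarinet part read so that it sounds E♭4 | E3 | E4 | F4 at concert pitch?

Gb4 G3 G4 Ab4

The A clarinet sounds a minor third below written, so the written part must be a minor third above concert — transpose each note up.
Eb4 becomes Gb4
E3 becomes G3
E4 becomes G4
F4 becomes Ab4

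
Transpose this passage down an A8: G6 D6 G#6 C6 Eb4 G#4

An augmented octave down from G6 gives Gb5.
An augmented octave down from D6 gives Db5.
G#6: an octave down reaches G, and 13 semitones makes it G5.
C6 down an augmented octave is Cb5.
Eb4: an octave down reaches E, and 13 semitones makes it Ebb3.
G#4 down an augmented octave is G3.

Gb5 Db5 G5 Cb5 Ebb3 G3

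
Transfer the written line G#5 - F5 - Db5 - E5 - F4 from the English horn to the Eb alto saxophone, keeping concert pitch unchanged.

First find concert pitch: the English horn sounds a perfect fifth below written, so G#5 F5 Db5 E5 F4 sounds C#5 Bb4 Gb4 A4 Bb3.
Then write for Eb alto saxophone: it sounds a major sixth below written, so the part must be a major sixth above concert.
C#5 → A#5
Bb4 → G5
Gb4 → Eb5
A4 → F#5
Bb3 → G4

A#5 G5 Eb5 F#5 G4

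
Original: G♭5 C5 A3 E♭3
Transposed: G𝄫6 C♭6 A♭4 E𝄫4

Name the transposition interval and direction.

up a diminished octave

From Gb5 to Gbb6 is 8 letter names — an octave of some quality.
Gb5 to Gbb6 is 11 semitones, which makes it a diminished octave; the second version is higher, so the direction is up.
Checking another pair — Eb3 → Ebb4 — gives the same interval.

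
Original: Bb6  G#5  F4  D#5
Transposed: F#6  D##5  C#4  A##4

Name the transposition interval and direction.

Take the first pair: Bb6 → F#6. B to F spans 4 letter names, so the interval is some kind of fourth.
F#6 to Bb6 is 4 semitones, which makes it a diminished fourth; the second version is lower, so the direction is down.
Checking another pair — D#5 → A##4 — gives the same interval.

down a diminished fourth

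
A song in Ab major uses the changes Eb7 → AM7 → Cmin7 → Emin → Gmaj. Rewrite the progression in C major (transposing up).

Ab major up to C major is a major third; each chord root moves by that interval while the quality stays the same.
Eb7: root Eb up a major third → G, giving G7.
AM7: root A up a major third → C#, giving C#M7.
Cmin7: root C up a major third → E, giving Emin7.
Emin: root E up a major third → G#, giving G#min.
Gmaj: root G up a major third → B, giving Bmaj.

G7 C#M7 Emin7 G#min Bmaj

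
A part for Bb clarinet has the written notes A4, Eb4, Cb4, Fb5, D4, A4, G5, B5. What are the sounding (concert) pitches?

G4 Db4 Bbb3 Ebb5 C4 G4 F5 A5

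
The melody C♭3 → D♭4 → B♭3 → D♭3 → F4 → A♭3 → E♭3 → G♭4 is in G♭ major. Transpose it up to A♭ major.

From G♭ up to A♭ is a major second; apply that to each pitch.
Cb3 gives Db3
Db4 gives Eb4
Bb3 gives C4
Db3 gives Eb3
F4 gives G4
Ab3 gives Bb3
Eb3 gives F3
Gb4 gives Ab4

Db3 Eb4 C4 Eb3 G4 Bb3 F3 Ab4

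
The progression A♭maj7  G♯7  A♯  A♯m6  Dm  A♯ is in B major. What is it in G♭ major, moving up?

B major up to G♭ major is a diminished sixth; each chord root moves by that interval while the quality stays the same.
A♭maj7: root A♭ up a diminished sixth → Fbb, giving Fbbmaj7.
G♯7: root G♯ up a diminished sixth → Eb, giving Eb7.
A♯: root A♯ up a diminished sixth → F, giving F.
A♯m6: root A♯ up a diminished sixth → F, giving Fm6.
Dm: root D up a diminished sixth → Bbb, giving Bbbm.
A♯: root A♯ up a diminished sixth → F, giving F.

Fbbmaj7 Eb7 F Fm6 Bbbm F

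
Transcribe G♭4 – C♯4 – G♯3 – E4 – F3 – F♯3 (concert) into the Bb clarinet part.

Ab4 D#4 A#3 F#4 G3 G#3

Written C4 sounds as Bb3 on the Bb clarinet, so concert pitches are written a major second up.
Gb4 gives Ab4
C#4 gives D#4
G#3 gives A#3
E4 gives F#4
F3 gives G3
F#3 gives G#3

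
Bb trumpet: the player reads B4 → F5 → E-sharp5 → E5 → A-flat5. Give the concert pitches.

A4 Eb5 D#5 D5 Gb5

The Bb trumpet sounds a major second below written, so transpose each written note down a major second.
B4 -> A4
F5 -> Eb5
E#5 -> D#5
E5 -> D5
Ab5 -> Gb5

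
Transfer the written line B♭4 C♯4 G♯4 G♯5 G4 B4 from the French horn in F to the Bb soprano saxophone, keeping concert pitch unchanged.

F4 G#3 D#4 D#5 D4 F#4

First find concert pitch: the French horn in F sounds a perfect fifth below written, so B♭4 C♯4 G♯4 G♯5 G4 B4 sounds Eb4 F#3 C#4 C#5 C4 E4.
Then write for Bb soprano saxophone: it sounds a major second below written, so the part must be a major second above concert.
Eb4 → F4
F#3 → G#3
C#4 → D#4
C#5 → D#5
C4 → D4
E4 → F#4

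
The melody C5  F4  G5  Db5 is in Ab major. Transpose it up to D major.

F#5 B4 C#6 G5

From Ab up to D is an augmented fourth; apply that to each pitch.
C5 -> F#5
F4 -> B4
G5 -> C#6
Db5 -> G5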